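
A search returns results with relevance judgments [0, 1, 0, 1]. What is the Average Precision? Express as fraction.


Computing P@k for each relevant position:
Position 1: not relevant
Position 2: relevant, P@2 = 1/2 = 1/2
Position 3: not relevant
Position 4: relevant, P@4 = 2/4 = 1/2
Sum of P@k = 1/2 + 1/2 = 1
AP = 1 / 2 = 1/2

1/2


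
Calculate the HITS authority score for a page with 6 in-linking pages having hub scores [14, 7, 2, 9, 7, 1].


Authority = sum of hub scores of in-linkers
In-link 1: hub score = 14
In-link 2: hub score = 7
In-link 3: hub score = 2
In-link 4: hub score = 9
In-link 5: hub score = 7
In-link 6: hub score = 1
Authority = 14 + 7 + 2 + 9 + 7 + 1 = 40

40


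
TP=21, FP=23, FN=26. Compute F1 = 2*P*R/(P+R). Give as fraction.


F1 = 2 * P * R / (P + R)
P = TP/(TP+FP) = 21/44 = 21/44
R = TP/(TP+FN) = 21/47 = 21/47
2 * P * R = 2 * 21/44 * 21/47 = 441/1034
P + R = 21/44 + 21/47 = 1911/2068
F1 = 441/1034 / 1911/2068 = 6/13

6/13


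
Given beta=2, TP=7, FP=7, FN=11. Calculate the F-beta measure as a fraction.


P = TP/(TP+FP) = 7/14 = 1/2
R = TP/(TP+FN) = 7/18 = 7/18
beta^2 = 2^2 = 4
(1 + beta^2) = 5
Numerator = (1+beta^2)*P*R = 35/36
Denominator = beta^2*P + R = 2 + 7/18 = 43/18
F_beta = 35/86

35/86


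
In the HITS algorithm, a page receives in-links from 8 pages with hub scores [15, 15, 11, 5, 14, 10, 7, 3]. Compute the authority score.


Authority = sum of hub scores of in-linkers
In-link 1: hub score = 15
In-link 2: hub score = 15
In-link 3: hub score = 11
In-link 4: hub score = 5
In-link 5: hub score = 14
In-link 6: hub score = 10
In-link 7: hub score = 7
In-link 8: hub score = 3
Authority = 15 + 15 + 11 + 5 + 14 + 10 + 7 + 3 = 80

80


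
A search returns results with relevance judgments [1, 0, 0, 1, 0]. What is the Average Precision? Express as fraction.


Computing P@k for each relevant position:
Position 1: relevant, P@1 = 1/1 = 1
Position 2: not relevant
Position 3: not relevant
Position 4: relevant, P@4 = 2/4 = 1/2
Position 5: not relevant
Sum of P@k = 1 + 1/2 = 3/2
AP = 3/2 / 2 = 3/4

3/4


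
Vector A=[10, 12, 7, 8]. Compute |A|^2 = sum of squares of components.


|A|^2 = sum of squared components
A[0]^2 = 10^2 = 100
A[1]^2 = 12^2 = 144
A[2]^2 = 7^2 = 49
A[3]^2 = 8^2 = 64
Sum = 100 + 144 + 49 + 64 = 357

357


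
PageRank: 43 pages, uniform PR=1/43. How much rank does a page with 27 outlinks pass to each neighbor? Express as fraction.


Initial PR = 1/43 = 1/43
Outlinks = 27
Contribution per link = PR / outlinks
= 1/43 / 27
= 1/1161

1/1161


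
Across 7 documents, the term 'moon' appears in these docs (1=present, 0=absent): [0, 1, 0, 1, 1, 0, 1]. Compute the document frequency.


Checking each document for 'moon':
Doc 1: absent
Doc 2: present
Doc 3: absent
Doc 4: present
Doc 5: present
Doc 6: absent
Doc 7: present
df = sum of presences = 0 + 1 + 0 + 1 + 1 + 0 + 1 = 4

4


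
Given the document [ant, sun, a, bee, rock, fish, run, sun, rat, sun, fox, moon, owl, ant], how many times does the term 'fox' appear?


Document has 14 words
Scanning for 'fox':
Found at positions: [10]
Count = 1

1


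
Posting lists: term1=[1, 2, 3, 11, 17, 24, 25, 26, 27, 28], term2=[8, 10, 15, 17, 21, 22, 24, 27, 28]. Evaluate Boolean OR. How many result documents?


Boolean OR: find union of posting lists
term1 docs: [1, 2, 3, 11, 17, 24, 25, 26, 27, 28]
term2 docs: [8, 10, 15, 17, 21, 22, 24, 27, 28]
Union: [1, 2, 3, 8, 10, 11, 15, 17, 21, 22, 24, 25, 26, 27, 28]
|union| = 15

15


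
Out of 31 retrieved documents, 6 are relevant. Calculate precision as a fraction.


Precision = relevant_retrieved / total_retrieved
= 6 / 31
= 6 / (6 + 25)
= 6/31

6/31


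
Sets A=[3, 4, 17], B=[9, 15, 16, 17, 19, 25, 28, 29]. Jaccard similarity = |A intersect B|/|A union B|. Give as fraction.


A intersect B = [17]
|A intersect B| = 1
A union B = [3, 4, 9, 15, 16, 17, 19, 25, 28, 29]
|A union B| = 10
Jaccard = 1/10 = 1/10

1/10


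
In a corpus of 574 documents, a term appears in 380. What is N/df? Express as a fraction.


IDF ratio = N / df
= 574 / 380
= 287/190

287/190


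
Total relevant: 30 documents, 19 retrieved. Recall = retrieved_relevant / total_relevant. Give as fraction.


Recall = retrieved_relevant / total_relevant
= 19 / 30
= 19 / (19 + 11)
= 19/30

19/30


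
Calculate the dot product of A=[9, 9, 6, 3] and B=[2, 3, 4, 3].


Dot product = sum of element-wise products
A[0]*B[0] = 9*2 = 18
A[1]*B[1] = 9*3 = 27
A[2]*B[2] = 6*4 = 24
A[3]*B[3] = 3*3 = 9
Sum = 18 + 27 + 24 + 9 = 78

78


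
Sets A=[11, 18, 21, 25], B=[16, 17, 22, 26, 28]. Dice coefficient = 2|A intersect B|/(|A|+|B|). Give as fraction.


A intersect B = []
|A intersect B| = 0
|A| = 4, |B| = 5
Dice = 2*0 / (4+5)
= 0 / 9 = 0

0


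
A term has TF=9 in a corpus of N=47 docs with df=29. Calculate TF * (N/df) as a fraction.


TF * (N/df)
= 9 * (47/29)
= 9 * 47/29
= 423/29

423/29


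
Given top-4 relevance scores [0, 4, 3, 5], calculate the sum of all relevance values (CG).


Cumulative Gain = sum of relevance scores
Position 1: rel=0, running sum=0
Position 2: rel=4, running sum=4
Position 3: rel=3, running sum=7
Position 4: rel=5, running sum=12
CG = 12

12


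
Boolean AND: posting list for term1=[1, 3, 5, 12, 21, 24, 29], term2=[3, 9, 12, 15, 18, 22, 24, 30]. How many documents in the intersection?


Boolean AND: find intersection of posting lists
term1 docs: [1, 3, 5, 12, 21, 24, 29]
term2 docs: [3, 9, 12, 15, 18, 22, 24, 30]
Intersection: [3, 12, 24]
|intersection| = 3

3


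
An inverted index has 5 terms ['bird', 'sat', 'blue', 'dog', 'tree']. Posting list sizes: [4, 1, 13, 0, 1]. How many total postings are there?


Summing posting list sizes:
'bird': 4 postings
'sat': 1 postings
'blue': 13 postings
'dog': 0 postings
'tree': 1 postings
Total = 4 + 1 + 13 + 0 + 1 = 19

19


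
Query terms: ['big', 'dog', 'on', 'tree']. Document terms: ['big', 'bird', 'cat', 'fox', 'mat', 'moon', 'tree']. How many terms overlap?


Query terms: ['big', 'dog', 'on', 'tree']
Document terms: ['big', 'bird', 'cat', 'fox', 'mat', 'moon', 'tree']
Common terms: ['big', 'tree']
Overlap count = 2

2


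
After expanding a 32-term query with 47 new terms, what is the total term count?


Original terms: 32
Expansion terms: 47
Total = 32 + 47 = 79

79


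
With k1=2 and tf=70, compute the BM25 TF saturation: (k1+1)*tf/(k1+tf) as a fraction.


BM25 TF component = (k1+1)*tf / (k1+tf)
k1 = 2, tf = 70
Numerator = (2+1)*70 = 210
Denominator = 2 + 70 = 72
= 210/72 = 35/12

35/12


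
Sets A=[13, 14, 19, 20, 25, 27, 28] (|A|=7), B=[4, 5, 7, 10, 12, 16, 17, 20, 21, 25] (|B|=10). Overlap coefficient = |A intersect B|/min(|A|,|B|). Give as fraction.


A intersect B = [20, 25]
|A intersect B| = 2
min(|A|, |B|) = min(7, 10) = 7
Overlap = 2 / 7 = 2/7

2/7


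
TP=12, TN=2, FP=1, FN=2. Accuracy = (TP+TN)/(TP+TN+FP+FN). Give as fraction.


Accuracy = (TP + TN) / (TP + TN + FP + FN)
TP + TN = 12 + 2 = 14
Total = 12 + 2 + 1 + 2 = 17
Accuracy = 14 / 17 = 14/17

14/17


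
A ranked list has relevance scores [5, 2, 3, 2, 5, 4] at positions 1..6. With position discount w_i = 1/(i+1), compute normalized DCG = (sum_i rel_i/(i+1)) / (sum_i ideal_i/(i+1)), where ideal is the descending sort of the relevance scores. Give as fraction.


Position discount weights w_i = 1/(i+1) for i=1..6:
Weights = [1/2, 1/3, 1/4, 1/5, 1/6, 1/7]
Actual relevance: [5, 2, 3, 2, 5, 4]
DCG = 5/2 + 2/3 + 3/4 + 2/5 + 5/6 + 4/7 = 801/140
Ideal relevance (sorted desc): [5, 5, 4, 3, 2, 2]
Ideal DCG = 5/2 + 5/3 + 4/4 + 3/5 + 2/6 + 2/7 = 447/70
nDCG = DCG / ideal_DCG = 801/140 / 447/70 = 267/298

267/298


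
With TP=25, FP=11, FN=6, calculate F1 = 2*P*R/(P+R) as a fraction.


F1 = 2 * P * R / (P + R)
P = TP/(TP+FP) = 25/36 = 25/36
R = TP/(TP+FN) = 25/31 = 25/31
2 * P * R = 2 * 25/36 * 25/31 = 625/558
P + R = 25/36 + 25/31 = 1675/1116
F1 = 625/558 / 1675/1116 = 50/67

50/67


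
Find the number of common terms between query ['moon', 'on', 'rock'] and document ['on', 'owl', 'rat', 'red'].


Query terms: ['moon', 'on', 'rock']
Document terms: ['on', 'owl', 'rat', 'red']
Common terms: ['on']
Overlap count = 1

1


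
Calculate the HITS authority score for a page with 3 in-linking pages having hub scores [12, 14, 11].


Authority = sum of hub scores of in-linkers
In-link 1: hub score = 12
In-link 2: hub score = 14
In-link 3: hub score = 11
Authority = 12 + 14 + 11 = 37

37


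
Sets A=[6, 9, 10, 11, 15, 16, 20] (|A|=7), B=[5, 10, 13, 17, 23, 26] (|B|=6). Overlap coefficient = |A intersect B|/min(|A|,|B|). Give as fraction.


A intersect B = [10]
|A intersect B| = 1
min(|A|, |B|) = min(7, 6) = 6
Overlap = 1 / 6 = 1/6

1/6


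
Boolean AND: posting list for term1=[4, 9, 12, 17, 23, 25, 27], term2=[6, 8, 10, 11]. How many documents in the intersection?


Boolean AND: find intersection of posting lists
term1 docs: [4, 9, 12, 17, 23, 25, 27]
term2 docs: [6, 8, 10, 11]
Intersection: []
|intersection| = 0

0


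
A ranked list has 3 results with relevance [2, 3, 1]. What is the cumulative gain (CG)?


Cumulative Gain = sum of relevance scores
Position 1: rel=2, running sum=2
Position 2: rel=3, running sum=5
Position 3: rel=1, running sum=6
CG = 6

6


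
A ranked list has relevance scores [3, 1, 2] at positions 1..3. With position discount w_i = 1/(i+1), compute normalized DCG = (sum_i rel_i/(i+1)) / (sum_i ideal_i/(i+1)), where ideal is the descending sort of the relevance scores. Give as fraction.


Position discount weights w_i = 1/(i+1) for i=1..3:
Weights = [1/2, 1/3, 1/4]
Actual relevance: [3, 1, 2]
DCG = 3/2 + 1/3 + 2/4 = 7/3
Ideal relevance (sorted desc): [3, 2, 1]
Ideal DCG = 3/2 + 2/3 + 1/4 = 29/12
nDCG = DCG / ideal_DCG = 7/3 / 29/12 = 28/29

28/29


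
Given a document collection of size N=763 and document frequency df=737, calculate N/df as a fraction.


IDF ratio = N / df
= 763 / 737
= 763/737

763/737


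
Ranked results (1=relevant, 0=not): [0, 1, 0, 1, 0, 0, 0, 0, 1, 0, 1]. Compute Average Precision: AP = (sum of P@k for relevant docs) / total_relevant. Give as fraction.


Computing P@k for each relevant position:
Position 1: not relevant
Position 2: relevant, P@2 = 1/2 = 1/2
Position 3: not relevant
Position 4: relevant, P@4 = 2/4 = 1/2
Position 5: not relevant
Position 6: not relevant
Position 7: not relevant
Position 8: not relevant
Position 9: relevant, P@9 = 3/9 = 1/3
Position 10: not relevant
Position 11: relevant, P@11 = 4/11 = 4/11
Sum of P@k = 1/2 + 1/2 + 1/3 + 4/11 = 56/33
AP = 56/33 / 4 = 14/33

14/33


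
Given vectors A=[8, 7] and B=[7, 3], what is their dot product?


Dot product = sum of element-wise products
A[0]*B[0] = 8*7 = 56
A[1]*B[1] = 7*3 = 21
Sum = 56 + 21 = 77

77


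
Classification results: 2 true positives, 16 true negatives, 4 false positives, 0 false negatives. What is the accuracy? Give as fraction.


Accuracy = (TP + TN) / (TP + TN + FP + FN)
TP + TN = 2 + 16 = 18
Total = 2 + 16 + 4 + 0 = 22
Accuracy = 18 / 22 = 9/11

9/11


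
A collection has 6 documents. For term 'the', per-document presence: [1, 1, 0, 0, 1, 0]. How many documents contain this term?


Checking each document for 'the':
Doc 1: present
Doc 2: present
Doc 3: absent
Doc 4: absent
Doc 5: present
Doc 6: absent
df = sum of presences = 1 + 1 + 0 + 0 + 1 + 0 = 3

3


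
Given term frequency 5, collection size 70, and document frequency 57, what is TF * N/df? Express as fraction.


TF * (N/df)
= 5 * (70/57)
= 5 * 70/57
= 350/57

350/57


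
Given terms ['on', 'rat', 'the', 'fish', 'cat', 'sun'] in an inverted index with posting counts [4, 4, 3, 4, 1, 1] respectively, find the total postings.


Summing posting list sizes:
'on': 4 postings
'rat': 4 postings
'the': 3 postings
'fish': 4 postings
'cat': 1 postings
'sun': 1 postings
Total = 4 + 4 + 3 + 4 + 1 + 1 = 17

17


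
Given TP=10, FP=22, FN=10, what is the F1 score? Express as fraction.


F1 = 2 * P * R / (P + R)
P = TP/(TP+FP) = 10/32 = 5/16
R = TP/(TP+FN) = 10/20 = 1/2
2 * P * R = 2 * 5/16 * 1/2 = 5/16
P + R = 5/16 + 1/2 = 13/16
F1 = 5/16 / 13/16 = 5/13

5/13


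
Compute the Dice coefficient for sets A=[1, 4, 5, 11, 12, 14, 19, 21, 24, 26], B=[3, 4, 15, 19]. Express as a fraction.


A intersect B = [4, 19]
|A intersect B| = 2
|A| = 10, |B| = 4
Dice = 2*2 / (10+4)
= 4 / 14 = 2/7

2/7


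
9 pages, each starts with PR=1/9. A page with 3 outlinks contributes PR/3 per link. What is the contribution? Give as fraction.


Initial PR = 1/9 = 1/9
Outlinks = 3
Contribution per link = PR / outlinks
= 1/9 / 3
= 1/27

1/27


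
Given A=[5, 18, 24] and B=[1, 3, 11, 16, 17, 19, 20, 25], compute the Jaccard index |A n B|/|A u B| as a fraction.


A intersect B = []
|A intersect B| = 0
A union B = [1, 3, 5, 11, 16, 17, 18, 19, 20, 24, 25]
|A union B| = 11
Jaccard = 0/11 = 0

0


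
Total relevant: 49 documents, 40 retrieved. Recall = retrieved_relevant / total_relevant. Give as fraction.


Recall = retrieved_relevant / total_relevant
= 40 / 49
= 40 / (40 + 9)
= 40/49

40/49


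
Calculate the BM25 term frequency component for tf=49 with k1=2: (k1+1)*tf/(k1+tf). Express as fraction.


BM25 TF component = (k1+1)*tf / (k1+tf)
k1 = 2, tf = 49
Numerator = (2+1)*49 = 147
Denominator = 2 + 49 = 51
= 147/51 = 49/17

49/17


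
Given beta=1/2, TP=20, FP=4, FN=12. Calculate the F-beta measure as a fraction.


P = TP/(TP+FP) = 20/24 = 5/6
R = TP/(TP+FN) = 20/32 = 5/8
beta^2 = 1/2^2 = 1/4
(1 + beta^2) = 5/4
Numerator = (1+beta^2)*P*R = 125/192
Denominator = beta^2*P + R = 5/24 + 5/8 = 5/6
F_beta = 25/32

25/32


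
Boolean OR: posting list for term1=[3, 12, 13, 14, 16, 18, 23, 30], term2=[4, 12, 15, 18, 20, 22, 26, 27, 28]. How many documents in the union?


Boolean OR: find union of posting lists
term1 docs: [3, 12, 13, 14, 16, 18, 23, 30]
term2 docs: [4, 12, 15, 18, 20, 22, 26, 27, 28]
Union: [3, 4, 12, 13, 14, 15, 16, 18, 20, 22, 23, 26, 27, 28, 30]
|union| = 15

15


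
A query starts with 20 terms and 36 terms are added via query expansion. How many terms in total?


Original terms: 20
Expansion terms: 36
Total = 20 + 36 = 56

56


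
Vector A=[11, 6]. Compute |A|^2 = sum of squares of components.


|A|^2 = sum of squared components
A[0]^2 = 11^2 = 121
A[1]^2 = 6^2 = 36
Sum = 121 + 36 = 157

157


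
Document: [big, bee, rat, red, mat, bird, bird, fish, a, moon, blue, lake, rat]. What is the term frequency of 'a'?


Document has 13 words
Scanning for 'a':
Found at positions: [8]
Count = 1

1


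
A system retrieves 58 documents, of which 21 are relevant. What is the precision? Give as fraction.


Precision = relevant_retrieved / total_retrieved
= 21 / 58
= 21 / (21 + 37)
= 21/58

21/58


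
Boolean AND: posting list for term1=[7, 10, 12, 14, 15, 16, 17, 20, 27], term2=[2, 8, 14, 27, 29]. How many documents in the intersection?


Boolean AND: find intersection of posting lists
term1 docs: [7, 10, 12, 14, 15, 16, 17, 20, 27]
term2 docs: [2, 8, 14, 27, 29]
Intersection: [14, 27]
|intersection| = 2

2


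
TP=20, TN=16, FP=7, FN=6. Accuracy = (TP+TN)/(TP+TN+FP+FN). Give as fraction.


Accuracy = (TP + TN) / (TP + TN + FP + FN)
TP + TN = 20 + 16 = 36
Total = 20 + 16 + 7 + 6 = 49
Accuracy = 36 / 49 = 36/49

36/49


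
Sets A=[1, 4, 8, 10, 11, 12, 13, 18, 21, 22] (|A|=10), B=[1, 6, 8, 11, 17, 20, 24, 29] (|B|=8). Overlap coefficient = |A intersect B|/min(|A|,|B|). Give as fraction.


A intersect B = [1, 8, 11]
|A intersect B| = 3
min(|A|, |B|) = min(10, 8) = 8
Overlap = 3 / 8 = 3/8

3/8


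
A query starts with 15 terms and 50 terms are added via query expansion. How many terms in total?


Original terms: 15
Expansion terms: 50
Total = 15 + 50 = 65

65


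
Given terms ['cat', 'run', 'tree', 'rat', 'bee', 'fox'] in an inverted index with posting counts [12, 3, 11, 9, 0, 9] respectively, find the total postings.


Summing posting list sizes:
'cat': 12 postings
'run': 3 postings
'tree': 11 postings
'rat': 9 postings
'bee': 0 postings
'fox': 9 postings
Total = 12 + 3 + 11 + 9 + 0 + 9 = 44

44


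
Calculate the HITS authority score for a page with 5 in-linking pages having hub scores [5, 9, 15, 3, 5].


Authority = sum of hub scores of in-linkers
In-link 1: hub score = 5
In-link 2: hub score = 9
In-link 3: hub score = 15
In-link 4: hub score = 3
In-link 5: hub score = 5
Authority = 5 + 9 + 15 + 3 + 5 = 37

37


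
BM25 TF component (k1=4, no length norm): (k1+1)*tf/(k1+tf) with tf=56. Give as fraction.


BM25 TF component = (k1+1)*tf / (k1+tf)
k1 = 4, tf = 56
Numerator = (4+1)*56 = 280
Denominator = 4 + 56 = 60
= 280/60 = 14/3

14/3


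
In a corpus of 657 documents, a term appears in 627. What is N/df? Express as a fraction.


IDF ratio = N / df
= 657 / 627
= 219/209

219/209


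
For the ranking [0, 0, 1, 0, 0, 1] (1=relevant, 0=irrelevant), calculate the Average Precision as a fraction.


Computing P@k for each relevant position:
Position 1: not relevant
Position 2: not relevant
Position 3: relevant, P@3 = 1/3 = 1/3
Position 4: not relevant
Position 5: not relevant
Position 6: relevant, P@6 = 2/6 = 1/3
Sum of P@k = 1/3 + 1/3 = 2/3
AP = 2/3 / 2 = 1/3

1/3


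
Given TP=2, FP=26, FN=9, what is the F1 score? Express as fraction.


F1 = 2 * P * R / (P + R)
P = TP/(TP+FP) = 2/28 = 1/14
R = TP/(TP+FN) = 2/11 = 2/11
2 * P * R = 2 * 1/14 * 2/11 = 2/77
P + R = 1/14 + 2/11 = 39/154
F1 = 2/77 / 39/154 = 4/39

4/39


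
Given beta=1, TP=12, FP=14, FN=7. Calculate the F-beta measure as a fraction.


P = TP/(TP+FP) = 12/26 = 6/13
R = TP/(TP+FN) = 12/19 = 12/19
beta^2 = 1^2 = 1
(1 + beta^2) = 2
Numerator = (1+beta^2)*P*R = 144/247
Denominator = beta^2*P + R = 6/13 + 12/19 = 270/247
F_beta = 8/15

8/15


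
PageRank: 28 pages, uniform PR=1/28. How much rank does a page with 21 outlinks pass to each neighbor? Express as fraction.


Initial PR = 1/28 = 1/28
Outlinks = 21
Contribution per link = PR / outlinks
= 1/28 / 21
= 1/588

1/588


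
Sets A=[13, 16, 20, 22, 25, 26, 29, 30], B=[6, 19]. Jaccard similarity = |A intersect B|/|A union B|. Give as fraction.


A intersect B = []
|A intersect B| = 0
A union B = [6, 13, 16, 19, 20, 22, 25, 26, 29, 30]
|A union B| = 10
Jaccard = 0/10 = 0

0


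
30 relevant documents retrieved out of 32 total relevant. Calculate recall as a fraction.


Recall = retrieved_relevant / total_relevant
= 30 / 32
= 30 / (30 + 2)
= 15/16

15/16


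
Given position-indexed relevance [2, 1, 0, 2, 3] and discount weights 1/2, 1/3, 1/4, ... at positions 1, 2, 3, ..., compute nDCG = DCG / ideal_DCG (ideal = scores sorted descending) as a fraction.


Position discount weights w_i = 1/(i+1) for i=1..5:
Weights = [1/2, 1/3, 1/4, 1/5, 1/6]
Actual relevance: [2, 1, 0, 2, 3]
DCG = 2/2 + 1/3 + 0/4 + 2/5 + 3/6 = 67/30
Ideal relevance (sorted desc): [3, 2, 2, 1, 0]
Ideal DCG = 3/2 + 2/3 + 2/4 + 1/5 + 0/6 = 43/15
nDCG = DCG / ideal_DCG = 67/30 / 43/15 = 67/86

67/86


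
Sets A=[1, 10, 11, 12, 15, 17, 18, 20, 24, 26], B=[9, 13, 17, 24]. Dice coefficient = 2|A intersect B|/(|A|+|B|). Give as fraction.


A intersect B = [17, 24]
|A intersect B| = 2
|A| = 10, |B| = 4
Dice = 2*2 / (10+4)
= 4 / 14 = 2/7

2/7


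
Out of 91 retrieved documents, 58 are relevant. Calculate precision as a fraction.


Precision = relevant_retrieved / total_retrieved
= 58 / 91
= 58 / (58 + 33)
= 58/91

58/91


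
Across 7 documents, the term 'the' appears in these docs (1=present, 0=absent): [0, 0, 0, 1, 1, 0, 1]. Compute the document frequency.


Checking each document for 'the':
Doc 1: absent
Doc 2: absent
Doc 3: absent
Doc 4: present
Doc 5: present
Doc 6: absent
Doc 7: present
df = sum of presences = 0 + 0 + 0 + 1 + 1 + 0 + 1 = 3

3


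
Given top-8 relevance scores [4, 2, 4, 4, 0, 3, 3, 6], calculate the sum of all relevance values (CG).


Cumulative Gain = sum of relevance scores
Position 1: rel=4, running sum=4
Position 2: rel=2, running sum=6
Position 3: rel=4, running sum=10
Position 4: rel=4, running sum=14
Position 5: rel=0, running sum=14
Position 6: rel=3, running sum=17
Position 7: rel=3, running sum=20
Position 8: rel=6, running sum=26
CG = 26

26


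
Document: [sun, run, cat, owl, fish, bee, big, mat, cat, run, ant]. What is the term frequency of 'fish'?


Document has 11 words
Scanning for 'fish':
Found at positions: [4]
Count = 1

1


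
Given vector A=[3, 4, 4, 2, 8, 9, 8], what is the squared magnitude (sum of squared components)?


|A|^2 = sum of squared components
A[0]^2 = 3^2 = 9
A[1]^2 = 4^2 = 16
A[2]^2 = 4^2 = 16
A[3]^2 = 2^2 = 4
A[4]^2 = 8^2 = 64
A[5]^2 = 9^2 = 81
A[6]^2 = 8^2 = 64
Sum = 9 + 16 + 16 + 4 + 64 + 81 + 64 = 254

254


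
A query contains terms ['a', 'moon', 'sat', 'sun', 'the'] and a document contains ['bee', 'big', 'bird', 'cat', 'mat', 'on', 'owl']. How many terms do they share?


Query terms: ['a', 'moon', 'sat', 'sun', 'the']
Document terms: ['bee', 'big', 'bird', 'cat', 'mat', 'on', 'owl']
Common terms: []
Overlap count = 0

0


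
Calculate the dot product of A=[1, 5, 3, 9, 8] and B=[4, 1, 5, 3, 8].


Dot product = sum of element-wise products
A[0]*B[0] = 1*4 = 4
A[1]*B[1] = 5*1 = 5
A[2]*B[2] = 3*5 = 15
A[3]*B[3] = 9*3 = 27
A[4]*B[4] = 8*8 = 64
Sum = 4 + 5 + 15 + 27 + 64 = 115

115


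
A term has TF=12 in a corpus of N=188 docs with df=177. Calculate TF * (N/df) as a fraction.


TF * (N/df)
= 12 * (188/177)
= 12 * 188/177
= 752/59

752/59


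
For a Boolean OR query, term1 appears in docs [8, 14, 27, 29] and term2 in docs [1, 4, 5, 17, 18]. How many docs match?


Boolean OR: find union of posting lists
term1 docs: [8, 14, 27, 29]
term2 docs: [1, 4, 5, 17, 18]
Union: [1, 4, 5, 8, 14, 17, 18, 27, 29]
|union| = 9

9


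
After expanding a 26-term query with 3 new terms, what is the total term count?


Original terms: 26
Expansion terms: 3
Total = 26 + 3 = 29

29


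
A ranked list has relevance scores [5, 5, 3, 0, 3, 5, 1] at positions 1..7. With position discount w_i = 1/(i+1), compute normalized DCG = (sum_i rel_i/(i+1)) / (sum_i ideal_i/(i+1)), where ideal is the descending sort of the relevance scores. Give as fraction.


Position discount weights w_i = 1/(i+1) for i=1..7:
Weights = [1/2, 1/3, 1/4, 1/5, 1/6, 1/7, 1/8]
Actual relevance: [5, 5, 3, 0, 3, 5, 1]
DCG = 5/2 + 5/3 + 3/4 + 0/5 + 3/6 + 5/7 + 1/8 = 1051/168
Ideal relevance (sorted desc): [5, 5, 5, 3, 3, 1, 0]
Ideal DCG = 5/2 + 5/3 + 5/4 + 3/5 + 3/6 + 1/7 + 0/8 = 2797/420
nDCG = DCG / ideal_DCG = 1051/168 / 2797/420 = 5255/5594

5255/5594


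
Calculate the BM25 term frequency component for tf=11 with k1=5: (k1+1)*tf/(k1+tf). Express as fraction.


BM25 TF component = (k1+1)*tf / (k1+tf)
k1 = 5, tf = 11
Numerator = (5+1)*11 = 66
Denominator = 5 + 11 = 16
= 66/16 = 33/8

33/8


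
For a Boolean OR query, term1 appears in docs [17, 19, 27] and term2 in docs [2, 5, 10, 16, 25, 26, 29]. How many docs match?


Boolean OR: find union of posting lists
term1 docs: [17, 19, 27]
term2 docs: [2, 5, 10, 16, 25, 26, 29]
Union: [2, 5, 10, 16, 17, 19, 25, 26, 27, 29]
|union| = 10

10


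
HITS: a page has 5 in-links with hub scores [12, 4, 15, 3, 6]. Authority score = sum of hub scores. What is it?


Authority = sum of hub scores of in-linkers
In-link 1: hub score = 12
In-link 2: hub score = 4
In-link 3: hub score = 15
In-link 4: hub score = 3
In-link 5: hub score = 6
Authority = 12 + 4 + 15 + 3 + 6 = 40

40


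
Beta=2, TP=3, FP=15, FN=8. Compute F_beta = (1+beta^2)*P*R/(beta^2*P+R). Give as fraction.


P = TP/(TP+FP) = 3/18 = 1/6
R = TP/(TP+FN) = 3/11 = 3/11
beta^2 = 2^2 = 4
(1 + beta^2) = 5
Numerator = (1+beta^2)*P*R = 5/22
Denominator = beta^2*P + R = 2/3 + 3/11 = 31/33
F_beta = 15/62

15/62


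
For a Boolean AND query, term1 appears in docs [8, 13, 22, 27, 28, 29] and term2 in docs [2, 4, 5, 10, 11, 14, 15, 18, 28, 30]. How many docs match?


Boolean AND: find intersection of posting lists
term1 docs: [8, 13, 22, 27, 28, 29]
term2 docs: [2, 4, 5, 10, 11, 14, 15, 18, 28, 30]
Intersection: [28]
|intersection| = 1

1


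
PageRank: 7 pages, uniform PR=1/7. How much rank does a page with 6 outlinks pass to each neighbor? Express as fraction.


Initial PR = 1/7 = 1/7
Outlinks = 6
Contribution per link = PR / outlinks
= 1/7 / 6
= 1/42

1/42


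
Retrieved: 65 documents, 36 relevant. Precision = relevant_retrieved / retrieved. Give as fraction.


Precision = relevant_retrieved / total_retrieved
= 36 / 65
= 36 / (36 + 29)
= 36/65

36/65


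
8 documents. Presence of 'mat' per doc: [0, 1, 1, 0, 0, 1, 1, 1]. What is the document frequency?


Checking each document for 'mat':
Doc 1: absent
Doc 2: present
Doc 3: present
Doc 4: absent
Doc 5: absent
Doc 6: present
Doc 7: present
Doc 8: present
df = sum of presences = 0 + 1 + 1 + 0 + 0 + 1 + 1 + 1 = 5

5


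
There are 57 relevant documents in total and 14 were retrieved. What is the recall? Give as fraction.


Recall = retrieved_relevant / total_relevant
= 14 / 57
= 14 / (14 + 43)
= 14/57

14/57


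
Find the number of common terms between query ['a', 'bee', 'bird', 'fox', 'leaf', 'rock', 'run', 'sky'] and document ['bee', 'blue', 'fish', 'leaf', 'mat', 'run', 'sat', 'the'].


Query terms: ['a', 'bee', 'bird', 'fox', 'leaf', 'rock', 'run', 'sky']
Document terms: ['bee', 'blue', 'fish', 'leaf', 'mat', 'run', 'sat', 'the']
Common terms: ['bee', 'leaf', 'run']
Overlap count = 3

3


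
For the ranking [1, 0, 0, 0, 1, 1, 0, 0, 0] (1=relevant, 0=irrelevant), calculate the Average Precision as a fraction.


Computing P@k for each relevant position:
Position 1: relevant, P@1 = 1/1 = 1
Position 2: not relevant
Position 3: not relevant
Position 4: not relevant
Position 5: relevant, P@5 = 2/5 = 2/5
Position 6: relevant, P@6 = 3/6 = 1/2
Position 7: not relevant
Position 8: not relevant
Position 9: not relevant
Sum of P@k = 1 + 2/5 + 1/2 = 19/10
AP = 19/10 / 3 = 19/30

19/30


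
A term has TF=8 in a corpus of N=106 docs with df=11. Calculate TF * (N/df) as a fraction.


TF * (N/df)
= 8 * (106/11)
= 8 * 106/11
= 848/11

848/11


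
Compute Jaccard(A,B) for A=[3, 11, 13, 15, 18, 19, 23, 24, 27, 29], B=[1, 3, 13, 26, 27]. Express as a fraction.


A intersect B = [3, 13, 27]
|A intersect B| = 3
A union B = [1, 3, 11, 13, 15, 18, 19, 23, 24, 26, 27, 29]
|A union B| = 12
Jaccard = 3/12 = 1/4

1/4


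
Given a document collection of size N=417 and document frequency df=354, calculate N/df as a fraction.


IDF ratio = N / df
= 417 / 354
= 139/118

139/118


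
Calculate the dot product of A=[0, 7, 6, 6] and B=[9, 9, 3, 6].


Dot product = sum of element-wise products
A[0]*B[0] = 0*9 = 0
A[1]*B[1] = 7*9 = 63
A[2]*B[2] = 6*3 = 18
A[3]*B[3] = 6*6 = 36
Sum = 0 + 63 + 18 + 36 = 117

117


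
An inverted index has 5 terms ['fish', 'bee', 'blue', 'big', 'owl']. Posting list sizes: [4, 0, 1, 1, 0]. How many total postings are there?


Summing posting list sizes:
'fish': 4 postings
'bee': 0 postings
'blue': 1 postings
'big': 1 postings
'owl': 0 postings
Total = 4 + 0 + 1 + 1 + 0 = 6

6


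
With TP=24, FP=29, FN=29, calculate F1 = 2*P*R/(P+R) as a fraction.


F1 = 2 * P * R / (P + R)
P = TP/(TP+FP) = 24/53 = 24/53
R = TP/(TP+FN) = 24/53 = 24/53
2 * P * R = 2 * 24/53 * 24/53 = 1152/2809
P + R = 24/53 + 24/53 = 48/53
F1 = 1152/2809 / 48/53 = 24/53

24/53


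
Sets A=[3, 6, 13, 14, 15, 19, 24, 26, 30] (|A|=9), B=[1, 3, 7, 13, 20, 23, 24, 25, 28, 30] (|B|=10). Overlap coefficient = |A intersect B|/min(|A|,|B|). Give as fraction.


A intersect B = [3, 13, 24, 30]
|A intersect B| = 4
min(|A|, |B|) = min(9, 10) = 9
Overlap = 4 / 9 = 4/9

4/9


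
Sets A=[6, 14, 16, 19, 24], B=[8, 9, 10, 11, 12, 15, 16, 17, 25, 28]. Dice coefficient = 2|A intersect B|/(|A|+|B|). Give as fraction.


A intersect B = [16]
|A intersect B| = 1
|A| = 5, |B| = 10
Dice = 2*1 / (5+10)
= 2 / 15 = 2/15

2/15


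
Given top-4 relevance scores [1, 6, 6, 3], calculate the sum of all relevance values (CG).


Cumulative Gain = sum of relevance scores
Position 1: rel=1, running sum=1
Position 2: rel=6, running sum=7
Position 3: rel=6, running sum=13
Position 4: rel=3, running sum=16
CG = 16

16


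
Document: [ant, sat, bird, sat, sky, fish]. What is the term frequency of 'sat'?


Document has 6 words
Scanning for 'sat':
Found at positions: [1, 3]
Count = 2

2


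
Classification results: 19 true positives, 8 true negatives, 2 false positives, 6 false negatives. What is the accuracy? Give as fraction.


Accuracy = (TP + TN) / (TP + TN + FP + FN)
TP + TN = 19 + 8 = 27
Total = 19 + 8 + 2 + 6 = 35
Accuracy = 27 / 35 = 27/35

27/35


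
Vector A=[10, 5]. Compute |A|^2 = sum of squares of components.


|A|^2 = sum of squared components
A[0]^2 = 10^2 = 100
A[1]^2 = 5^2 = 25
Sum = 100 + 25 = 125

125


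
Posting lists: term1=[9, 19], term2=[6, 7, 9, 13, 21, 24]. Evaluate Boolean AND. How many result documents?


Boolean AND: find intersection of posting lists
term1 docs: [9, 19]
term2 docs: [6, 7, 9, 13, 21, 24]
Intersection: [9]
|intersection| = 1

1


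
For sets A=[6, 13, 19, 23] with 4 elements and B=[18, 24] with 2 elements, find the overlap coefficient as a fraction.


A intersect B = []
|A intersect B| = 0
min(|A|, |B|) = min(4, 2) = 2
Overlap = 0 / 2 = 0

0


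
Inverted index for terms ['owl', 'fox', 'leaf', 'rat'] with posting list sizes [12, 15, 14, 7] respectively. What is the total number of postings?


Summing posting list sizes:
'owl': 12 postings
'fox': 15 postings
'leaf': 14 postings
'rat': 7 postings
Total = 12 + 15 + 14 + 7 = 48

48


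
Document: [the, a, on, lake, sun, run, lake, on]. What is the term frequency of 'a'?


Document has 8 words
Scanning for 'a':
Found at positions: [1]
Count = 1

1


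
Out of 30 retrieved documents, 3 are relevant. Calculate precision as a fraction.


Precision = relevant_retrieved / total_retrieved
= 3 / 30
= 3 / (3 + 27)
= 1/10

1/10


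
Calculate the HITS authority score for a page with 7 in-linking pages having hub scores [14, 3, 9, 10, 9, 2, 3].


Authority = sum of hub scores of in-linkers
In-link 1: hub score = 14
In-link 2: hub score = 3
In-link 3: hub score = 9
In-link 4: hub score = 10
In-link 5: hub score = 9
In-link 6: hub score = 2
In-link 7: hub score = 3
Authority = 14 + 3 + 9 + 10 + 9 + 2 + 3 = 50

50


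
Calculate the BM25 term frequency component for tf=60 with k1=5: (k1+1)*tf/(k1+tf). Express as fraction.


BM25 TF component = (k1+1)*tf / (k1+tf)
k1 = 5, tf = 60
Numerator = (5+1)*60 = 360
Denominator = 5 + 60 = 65
= 360/65 = 72/13

72/13


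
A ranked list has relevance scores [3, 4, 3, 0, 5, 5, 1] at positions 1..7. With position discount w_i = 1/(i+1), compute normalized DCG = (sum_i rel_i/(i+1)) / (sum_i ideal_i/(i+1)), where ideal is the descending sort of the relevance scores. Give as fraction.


Position discount weights w_i = 1/(i+1) for i=1..7:
Weights = [1/2, 1/3, 1/4, 1/5, 1/6, 1/7, 1/8]
Actual relevance: [3, 4, 3, 0, 5, 5, 1]
DCG = 3/2 + 4/3 + 3/4 + 0/5 + 5/6 + 5/7 + 1/8 = 883/168
Ideal relevance (sorted desc): [5, 5, 4, 3, 3, 1, 0]
Ideal DCG = 5/2 + 5/3 + 4/4 + 3/5 + 3/6 + 1/7 + 0/8 = 673/105
nDCG = DCG / ideal_DCG = 883/168 / 673/105 = 4415/5384

4415/5384


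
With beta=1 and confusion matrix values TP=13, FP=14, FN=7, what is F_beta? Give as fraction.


P = TP/(TP+FP) = 13/27 = 13/27
R = TP/(TP+FN) = 13/20 = 13/20
beta^2 = 1^2 = 1
(1 + beta^2) = 2
Numerator = (1+beta^2)*P*R = 169/270
Denominator = beta^2*P + R = 13/27 + 13/20 = 611/540
F_beta = 26/47

26/47


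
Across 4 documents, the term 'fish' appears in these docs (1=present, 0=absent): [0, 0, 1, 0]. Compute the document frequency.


Checking each document for 'fish':
Doc 1: absent
Doc 2: absent
Doc 3: present
Doc 4: absent
df = sum of presences = 0 + 0 + 1 + 0 = 1

1


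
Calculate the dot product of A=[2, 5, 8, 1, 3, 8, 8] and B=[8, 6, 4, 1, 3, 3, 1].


Dot product = sum of element-wise products
A[0]*B[0] = 2*8 = 16
A[1]*B[1] = 5*6 = 30
A[2]*B[2] = 8*4 = 32
A[3]*B[3] = 1*1 = 1
A[4]*B[4] = 3*3 = 9
A[5]*B[5] = 8*3 = 24
A[6]*B[6] = 8*1 = 8
Sum = 16 + 30 + 32 + 1 + 9 + 24 + 8 = 120

120


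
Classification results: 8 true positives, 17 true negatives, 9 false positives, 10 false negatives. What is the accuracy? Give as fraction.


Accuracy = (TP + TN) / (TP + TN + FP + FN)
TP + TN = 8 + 17 = 25
Total = 8 + 17 + 9 + 10 = 44
Accuracy = 25 / 44 = 25/44

25/44


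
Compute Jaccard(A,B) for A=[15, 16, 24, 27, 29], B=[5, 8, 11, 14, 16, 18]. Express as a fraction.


A intersect B = [16]
|A intersect B| = 1
A union B = [5, 8, 11, 14, 15, 16, 18, 24, 27, 29]
|A union B| = 10
Jaccard = 1/10 = 1/10

1/10


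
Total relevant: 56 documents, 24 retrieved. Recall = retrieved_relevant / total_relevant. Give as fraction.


Recall = retrieved_relevant / total_relevant
= 24 / 56
= 24 / (24 + 32)
= 3/7

3/7


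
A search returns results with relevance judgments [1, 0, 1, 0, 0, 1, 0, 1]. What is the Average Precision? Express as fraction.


Computing P@k for each relevant position:
Position 1: relevant, P@1 = 1/1 = 1
Position 2: not relevant
Position 3: relevant, P@3 = 2/3 = 2/3
Position 4: not relevant
Position 5: not relevant
Position 6: relevant, P@6 = 3/6 = 1/2
Position 7: not relevant
Position 8: relevant, P@8 = 4/8 = 1/2
Sum of P@k = 1 + 2/3 + 1/2 + 1/2 = 8/3
AP = 8/3 / 4 = 2/3

2/3


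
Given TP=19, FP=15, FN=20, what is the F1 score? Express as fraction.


F1 = 2 * P * R / (P + R)
P = TP/(TP+FP) = 19/34 = 19/34
R = TP/(TP+FN) = 19/39 = 19/39
2 * P * R = 2 * 19/34 * 19/39 = 361/663
P + R = 19/34 + 19/39 = 1387/1326
F1 = 361/663 / 1387/1326 = 38/73

38/73


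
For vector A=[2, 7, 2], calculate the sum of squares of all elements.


|A|^2 = sum of squared components
A[0]^2 = 2^2 = 4
A[1]^2 = 7^2 = 49
A[2]^2 = 2^2 = 4
Sum = 4 + 49 + 4 = 57

57


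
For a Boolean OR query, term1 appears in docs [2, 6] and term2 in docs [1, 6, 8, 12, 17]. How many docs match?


Boolean OR: find union of posting lists
term1 docs: [2, 6]
term2 docs: [1, 6, 8, 12, 17]
Union: [1, 2, 6, 8, 12, 17]
|union| = 6

6


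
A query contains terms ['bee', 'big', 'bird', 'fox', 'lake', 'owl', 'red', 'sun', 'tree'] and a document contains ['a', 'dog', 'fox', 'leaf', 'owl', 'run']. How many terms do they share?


Query terms: ['bee', 'big', 'bird', 'fox', 'lake', 'owl', 'red', 'sun', 'tree']
Document terms: ['a', 'dog', 'fox', 'leaf', 'owl', 'run']
Common terms: ['fox', 'owl']
Overlap count = 2

2


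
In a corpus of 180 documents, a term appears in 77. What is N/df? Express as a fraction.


IDF ratio = N / df
= 180 / 77
= 180/77

180/77


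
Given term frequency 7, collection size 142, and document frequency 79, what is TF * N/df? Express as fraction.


TF * (N/df)
= 7 * (142/79)
= 7 * 142/79
= 994/79

994/79


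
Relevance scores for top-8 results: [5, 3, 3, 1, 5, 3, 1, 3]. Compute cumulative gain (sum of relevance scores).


Cumulative Gain = sum of relevance scores
Position 1: rel=5, running sum=5
Position 2: rel=3, running sum=8
Position 3: rel=3, running sum=11
Position 4: rel=1, running sum=12
Position 5: rel=5, running sum=17
Position 6: rel=3, running sum=20
Position 7: rel=1, running sum=21
Position 8: rel=3, running sum=24
CG = 24

24


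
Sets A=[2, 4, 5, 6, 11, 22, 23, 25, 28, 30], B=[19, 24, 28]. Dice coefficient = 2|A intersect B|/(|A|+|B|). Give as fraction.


A intersect B = [28]
|A intersect B| = 1
|A| = 10, |B| = 3
Dice = 2*1 / (10+3)
= 2 / 13 = 2/13

2/13


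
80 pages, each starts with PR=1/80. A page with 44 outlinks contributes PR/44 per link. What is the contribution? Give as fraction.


Initial PR = 1/80 = 1/80
Outlinks = 44
Contribution per link = PR / outlinks
= 1/80 / 44
= 1/3520

1/3520


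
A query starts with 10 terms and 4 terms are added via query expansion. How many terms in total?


Original terms: 10
Expansion terms: 4
Total = 10 + 4 = 14

14


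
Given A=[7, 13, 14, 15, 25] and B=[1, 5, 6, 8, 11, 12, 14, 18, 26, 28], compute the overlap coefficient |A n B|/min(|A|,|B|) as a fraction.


A intersect B = [14]
|A intersect B| = 1
min(|A|, |B|) = min(5, 10) = 5
Overlap = 1 / 5 = 1/5

1/5


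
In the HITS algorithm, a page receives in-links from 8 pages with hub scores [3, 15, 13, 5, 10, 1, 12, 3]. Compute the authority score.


Authority = sum of hub scores of in-linkers
In-link 1: hub score = 3
In-link 2: hub score = 15
In-link 3: hub score = 13
In-link 4: hub score = 5
In-link 5: hub score = 10
In-link 6: hub score = 1
In-link 7: hub score = 12
In-link 8: hub score = 3
Authority = 3 + 15 + 13 + 5 + 10 + 1 + 12 + 3 = 62

62


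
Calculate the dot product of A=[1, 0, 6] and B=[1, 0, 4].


Dot product = sum of element-wise products
A[0]*B[0] = 1*1 = 1
A[1]*B[1] = 0*0 = 0
A[2]*B[2] = 6*4 = 24
Sum = 1 + 0 + 24 = 25

25


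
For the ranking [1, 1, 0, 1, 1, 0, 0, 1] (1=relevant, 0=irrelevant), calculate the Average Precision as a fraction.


Computing P@k for each relevant position:
Position 1: relevant, P@1 = 1/1 = 1
Position 2: relevant, P@2 = 2/2 = 1
Position 3: not relevant
Position 4: relevant, P@4 = 3/4 = 3/4
Position 5: relevant, P@5 = 4/5 = 4/5
Position 6: not relevant
Position 7: not relevant
Position 8: relevant, P@8 = 5/8 = 5/8
Sum of P@k = 1 + 1 + 3/4 + 4/5 + 5/8 = 167/40
AP = 167/40 / 5 = 167/200

167/200


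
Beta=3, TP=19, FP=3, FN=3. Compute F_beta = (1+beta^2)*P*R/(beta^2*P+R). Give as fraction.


P = TP/(TP+FP) = 19/22 = 19/22
R = TP/(TP+FN) = 19/22 = 19/22
beta^2 = 3^2 = 9
(1 + beta^2) = 10
Numerator = (1+beta^2)*P*R = 1805/242
Denominator = beta^2*P + R = 171/22 + 19/22 = 95/11
F_beta = 19/22

19/22


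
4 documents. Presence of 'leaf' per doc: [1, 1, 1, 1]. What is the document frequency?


Checking each document for 'leaf':
Doc 1: present
Doc 2: present
Doc 3: present
Doc 4: present
df = sum of presences = 1 + 1 + 1 + 1 = 4

4


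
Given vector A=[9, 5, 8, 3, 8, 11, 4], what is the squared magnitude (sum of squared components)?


|A|^2 = sum of squared components
A[0]^2 = 9^2 = 81
A[1]^2 = 5^2 = 25
A[2]^2 = 8^2 = 64
A[3]^2 = 3^2 = 9
A[4]^2 = 8^2 = 64
A[5]^2 = 11^2 = 121
A[6]^2 = 4^2 = 16
Sum = 81 + 25 + 64 + 9 + 64 + 121 + 16 = 380

380


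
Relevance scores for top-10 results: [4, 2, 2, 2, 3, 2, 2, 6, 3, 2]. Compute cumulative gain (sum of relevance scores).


Cumulative Gain = sum of relevance scores
Position 1: rel=4, running sum=4
Position 2: rel=2, running sum=6
Position 3: rel=2, running sum=8
Position 4: rel=2, running sum=10
Position 5: rel=3, running sum=13
Position 6: rel=2, running sum=15
Position 7: rel=2, running sum=17
Position 8: rel=6, running sum=23
Position 9: rel=3, running sum=26
Position 10: rel=2, running sum=28
CG = 28

28


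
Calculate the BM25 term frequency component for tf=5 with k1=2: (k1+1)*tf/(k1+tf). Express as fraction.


BM25 TF component = (k1+1)*tf / (k1+tf)
k1 = 2, tf = 5
Numerator = (2+1)*5 = 15
Denominator = 2 + 5 = 7
= 15/7 = 15/7

15/7


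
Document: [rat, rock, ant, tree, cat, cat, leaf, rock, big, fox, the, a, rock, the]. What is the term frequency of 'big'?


Document has 14 words
Scanning for 'big':
Found at positions: [8]
Count = 1

1


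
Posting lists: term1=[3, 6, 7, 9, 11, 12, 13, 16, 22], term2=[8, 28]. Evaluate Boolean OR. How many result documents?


Boolean OR: find union of posting lists
term1 docs: [3, 6, 7, 9, 11, 12, 13, 16, 22]
term2 docs: [8, 28]
Union: [3, 6, 7, 8, 9, 11, 12, 13, 16, 22, 28]
|union| = 11

11


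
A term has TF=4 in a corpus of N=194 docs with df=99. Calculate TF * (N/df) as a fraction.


TF * (N/df)
= 4 * (194/99)
= 4 * 194/99
= 776/99

776/99


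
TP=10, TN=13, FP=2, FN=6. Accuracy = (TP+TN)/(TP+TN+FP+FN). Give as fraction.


Accuracy = (TP + TN) / (TP + TN + FP + FN)
TP + TN = 10 + 13 = 23
Total = 10 + 13 + 2 + 6 = 31
Accuracy = 23 / 31 = 23/31

23/31
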